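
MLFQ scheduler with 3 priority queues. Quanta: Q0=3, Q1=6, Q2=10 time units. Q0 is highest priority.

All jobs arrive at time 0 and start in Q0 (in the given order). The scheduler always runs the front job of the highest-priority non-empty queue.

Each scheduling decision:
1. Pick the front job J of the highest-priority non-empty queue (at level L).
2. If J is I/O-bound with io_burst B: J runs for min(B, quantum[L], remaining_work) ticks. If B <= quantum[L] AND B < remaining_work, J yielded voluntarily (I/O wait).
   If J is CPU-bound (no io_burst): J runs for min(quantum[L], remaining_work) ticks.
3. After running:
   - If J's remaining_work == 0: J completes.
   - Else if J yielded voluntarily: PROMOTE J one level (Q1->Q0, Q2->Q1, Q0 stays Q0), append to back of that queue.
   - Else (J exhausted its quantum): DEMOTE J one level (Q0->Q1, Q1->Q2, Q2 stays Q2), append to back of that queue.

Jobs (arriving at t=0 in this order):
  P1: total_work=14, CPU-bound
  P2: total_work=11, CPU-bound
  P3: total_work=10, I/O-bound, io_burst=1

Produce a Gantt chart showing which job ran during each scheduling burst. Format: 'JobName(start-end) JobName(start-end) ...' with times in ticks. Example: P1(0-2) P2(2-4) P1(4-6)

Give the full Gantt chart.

Answer: P1(0-3) P2(3-6) P3(6-7) P3(7-8) P3(8-9) P3(9-10) P3(10-11) P3(11-12) P3(12-13) P3(13-14) P3(14-15) P3(15-16) P1(16-22) P2(22-28) P1(28-33) P2(33-35)

Derivation:
t=0-3: P1@Q0 runs 3, rem=11, quantum used, demote→Q1. Q0=[P2,P3] Q1=[P1] Q2=[]
t=3-6: P2@Q0 runs 3, rem=8, quantum used, demote→Q1. Q0=[P3] Q1=[P1,P2] Q2=[]
t=6-7: P3@Q0 runs 1, rem=9, I/O yield, promote→Q0. Q0=[P3] Q1=[P1,P2] Q2=[]
t=7-8: P3@Q0 runs 1, rem=8, I/O yield, promote→Q0. Q0=[P3] Q1=[P1,P2] Q2=[]
t=8-9: P3@Q0 runs 1, rem=7, I/O yield, promote→Q0. Q0=[P3] Q1=[P1,P2] Q2=[]
t=9-10: P3@Q0 runs 1, rem=6, I/O yield, promote→Q0. Q0=[P3] Q1=[P1,P2] Q2=[]
t=10-11: P3@Q0 runs 1, rem=5, I/O yield, promote→Q0. Q0=[P3] Q1=[P1,P2] Q2=[]
t=11-12: P3@Q0 runs 1, rem=4, I/O yield, promote→Q0. Q0=[P3] Q1=[P1,P2] Q2=[]
t=12-13: P3@Q0 runs 1, rem=3, I/O yield, promote→Q0. Q0=[P3] Q1=[P1,P2] Q2=[]
t=13-14: P3@Q0 runs 1, rem=2, I/O yield, promote→Q0. Q0=[P3] Q1=[P1,P2] Q2=[]
t=14-15: P3@Q0 runs 1, rem=1, I/O yield, promote→Q0. Q0=[P3] Q1=[P1,P2] Q2=[]
t=15-16: P3@Q0 runs 1, rem=0, completes. Q0=[] Q1=[P1,P2] Q2=[]
t=16-22: P1@Q1 runs 6, rem=5, quantum used, demote→Q2. Q0=[] Q1=[P2] Q2=[P1]
t=22-28: P2@Q1 runs 6, rem=2, quantum used, demote→Q2. Q0=[] Q1=[] Q2=[P1,P2]
t=28-33: P1@Q2 runs 5, rem=0, completes. Q0=[] Q1=[] Q2=[P2]
t=33-35: P2@Q2 runs 2, rem=0, completes. Q0=[] Q1=[] Q2=[]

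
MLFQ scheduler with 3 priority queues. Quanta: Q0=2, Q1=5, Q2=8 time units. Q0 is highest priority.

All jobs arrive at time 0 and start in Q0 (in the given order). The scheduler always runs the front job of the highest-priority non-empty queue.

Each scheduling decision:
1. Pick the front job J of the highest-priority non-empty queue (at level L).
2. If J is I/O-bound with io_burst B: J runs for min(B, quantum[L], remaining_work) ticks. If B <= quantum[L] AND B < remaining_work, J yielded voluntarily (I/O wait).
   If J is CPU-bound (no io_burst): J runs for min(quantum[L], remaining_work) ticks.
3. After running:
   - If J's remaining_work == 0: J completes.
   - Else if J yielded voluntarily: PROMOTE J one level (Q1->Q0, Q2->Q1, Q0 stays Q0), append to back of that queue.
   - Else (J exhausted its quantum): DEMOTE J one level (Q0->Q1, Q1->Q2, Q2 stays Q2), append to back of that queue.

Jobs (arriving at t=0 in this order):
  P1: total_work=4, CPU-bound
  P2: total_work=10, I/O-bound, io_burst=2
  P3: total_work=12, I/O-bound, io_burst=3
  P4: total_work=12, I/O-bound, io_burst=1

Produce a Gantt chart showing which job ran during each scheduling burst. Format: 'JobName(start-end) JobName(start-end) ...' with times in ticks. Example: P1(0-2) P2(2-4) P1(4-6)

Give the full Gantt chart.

Answer: P1(0-2) P2(2-4) P3(4-6) P4(6-7) P2(7-9) P4(9-10) P2(10-12) P4(12-13) P2(13-15) P4(15-16) P2(16-18) P4(18-19) P4(19-20) P4(20-21) P4(21-22) P4(22-23) P4(23-24) P4(24-25) P4(25-26) P1(26-28) P3(28-31) P3(31-33) P3(33-36) P3(36-38)

Derivation:
t=0-2: P1@Q0 runs 2, rem=2, quantum used, demote→Q1. Q0=[P2,P3,P4] Q1=[P1] Q2=[]
t=2-4: P2@Q0 runs 2, rem=8, I/O yield, promote→Q0. Q0=[P3,P4,P2] Q1=[P1] Q2=[]
t=4-6: P3@Q0 runs 2, rem=10, quantum used, demote→Q1. Q0=[P4,P2] Q1=[P1,P3] Q2=[]
t=6-7: P4@Q0 runs 1, rem=11, I/O yield, promote→Q0. Q0=[P2,P4] Q1=[P1,P3] Q2=[]
t=7-9: P2@Q0 runs 2, rem=6, I/O yield, promote→Q0. Q0=[P4,P2] Q1=[P1,P3] Q2=[]
t=9-10: P4@Q0 runs 1, rem=10, I/O yield, promote→Q0. Q0=[P2,P4] Q1=[P1,P3] Q2=[]
t=10-12: P2@Q0 runs 2, rem=4, I/O yield, promote→Q0. Q0=[P4,P2] Q1=[P1,P3] Q2=[]
t=12-13: P4@Q0 runs 1, rem=9, I/O yield, promote→Q0. Q0=[P2,P4] Q1=[P1,P3] Q2=[]
t=13-15: P2@Q0 runs 2, rem=2, I/O yield, promote→Q0. Q0=[P4,P2] Q1=[P1,P3] Q2=[]
t=15-16: P4@Q0 runs 1, rem=8, I/O yield, promote→Q0. Q0=[P2,P4] Q1=[P1,P3] Q2=[]
t=16-18: P2@Q0 runs 2, rem=0, completes. Q0=[P4] Q1=[P1,P3] Q2=[]
t=18-19: P4@Q0 runs 1, rem=7, I/O yield, promote→Q0. Q0=[P4] Q1=[P1,P3] Q2=[]
t=19-20: P4@Q0 runs 1, rem=6, I/O yield, promote→Q0. Q0=[P4] Q1=[P1,P3] Q2=[]
t=20-21: P4@Q0 runs 1, rem=5, I/O yield, promote→Q0. Q0=[P4] Q1=[P1,P3] Q2=[]
t=21-22: P4@Q0 runs 1, rem=4, I/O yield, promote→Q0. Q0=[P4] Q1=[P1,P3] Q2=[]
t=22-23: P4@Q0 runs 1, rem=3, I/O yield, promote→Q0. Q0=[P4] Q1=[P1,P3] Q2=[]
t=23-24: P4@Q0 runs 1, rem=2, I/O yield, promote→Q0. Q0=[P4] Q1=[P1,P3] Q2=[]
t=24-25: P4@Q0 runs 1, rem=1, I/O yield, promote→Q0. Q0=[P4] Q1=[P1,P3] Q2=[]
t=25-26: P4@Q0 runs 1, rem=0, completes. Q0=[] Q1=[P1,P3] Q2=[]
t=26-28: P1@Q1 runs 2, rem=0, completes. Q0=[] Q1=[P3] Q2=[]
t=28-31: P3@Q1 runs 3, rem=7, I/O yield, promote→Q0. Q0=[P3] Q1=[] Q2=[]
t=31-33: P3@Q0 runs 2, rem=5, quantum used, demote→Q1. Q0=[] Q1=[P3] Q2=[]
t=33-36: P3@Q1 runs 3, rem=2, I/O yield, promote→Q0. Q0=[P3] Q1=[] Q2=[]
t=36-38: P3@Q0 runs 2, rem=0, completes. Q0=[] Q1=[] Q2=[]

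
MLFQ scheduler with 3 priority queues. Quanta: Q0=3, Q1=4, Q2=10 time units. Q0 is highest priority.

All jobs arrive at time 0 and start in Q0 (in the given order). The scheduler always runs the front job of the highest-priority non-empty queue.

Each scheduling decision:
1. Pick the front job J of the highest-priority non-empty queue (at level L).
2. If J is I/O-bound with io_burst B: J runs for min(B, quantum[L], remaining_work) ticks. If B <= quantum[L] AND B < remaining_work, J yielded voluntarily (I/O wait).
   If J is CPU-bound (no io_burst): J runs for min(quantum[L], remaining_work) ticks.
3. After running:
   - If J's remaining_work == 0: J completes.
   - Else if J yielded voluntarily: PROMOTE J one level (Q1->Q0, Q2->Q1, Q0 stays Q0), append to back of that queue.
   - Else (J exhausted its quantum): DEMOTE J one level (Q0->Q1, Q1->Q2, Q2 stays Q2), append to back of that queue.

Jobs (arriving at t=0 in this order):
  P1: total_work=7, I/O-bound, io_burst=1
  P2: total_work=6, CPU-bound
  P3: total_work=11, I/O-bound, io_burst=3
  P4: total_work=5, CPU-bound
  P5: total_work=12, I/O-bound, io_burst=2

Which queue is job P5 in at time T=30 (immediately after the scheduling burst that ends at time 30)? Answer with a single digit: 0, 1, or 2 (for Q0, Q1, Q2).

Answer: 0

Derivation:
t=0-1: P1@Q0 runs 1, rem=6, I/O yield, promote→Q0. Q0=[P2,P3,P4,P5,P1] Q1=[] Q2=[]
t=1-4: P2@Q0 runs 3, rem=3, quantum used, demote→Q1. Q0=[P3,P4,P5,P1] Q1=[P2] Q2=[]
t=4-7: P3@Q0 runs 3, rem=8, I/O yield, promote→Q0. Q0=[P4,P5,P1,P3] Q1=[P2] Q2=[]
t=7-10: P4@Q0 runs 3, rem=2, quantum used, demote→Q1. Q0=[P5,P1,P3] Q1=[P2,P4] Q2=[]
t=10-12: P5@Q0 runs 2, rem=10, I/O yield, promote→Q0. Q0=[P1,P3,P5] Q1=[P2,P4] Q2=[]
t=12-13: P1@Q0 runs 1, rem=5, I/O yield, promote→Q0. Q0=[P3,P5,P1] Q1=[P2,P4] Q2=[]
t=13-16: P3@Q0 runs 3, rem=5, I/O yield, promote→Q0. Q0=[P5,P1,P3] Q1=[P2,P4] Q2=[]
t=16-18: P5@Q0 runs 2, rem=8, I/O yield, promote→Q0. Q0=[P1,P3,P5] Q1=[P2,P4] Q2=[]
t=18-19: P1@Q0 runs 1, rem=4, I/O yield, promote→Q0. Q0=[P3,P5,P1] Q1=[P2,P4] Q2=[]
t=19-22: P3@Q0 runs 3, rem=2, I/O yield, promote→Q0. Q0=[P5,P1,P3] Q1=[P2,P4] Q2=[]
t=22-24: P5@Q0 runs 2, rem=6, I/O yield, promote→Q0. Q0=[P1,P3,P5] Q1=[P2,P4] Q2=[]
t=24-25: P1@Q0 runs 1, rem=3, I/O yield, promote→Q0. Q0=[P3,P5,P1] Q1=[P2,P4] Q2=[]
t=25-27: P3@Q0 runs 2, rem=0, completes. Q0=[P5,P1] Q1=[P2,P4] Q2=[]
t=27-29: P5@Q0 runs 2, rem=4, I/O yield, promote→Q0. Q0=[P1,P5] Q1=[P2,P4] Q2=[]
t=29-30: P1@Q0 runs 1, rem=2, I/O yield, promote→Q0. Q0=[P5,P1] Q1=[P2,P4] Q2=[]
t=30-32: P5@Q0 runs 2, rem=2, I/O yield, promote→Q0. Q0=[P1,P5] Q1=[P2,P4] Q2=[]
t=32-33: P1@Q0 runs 1, rem=1, I/O yield, promote→Q0. Q0=[P5,P1] Q1=[P2,P4] Q2=[]
t=33-35: P5@Q0 runs 2, rem=0, completes. Q0=[P1] Q1=[P2,P4] Q2=[]
t=35-36: P1@Q0 runs 1, rem=0, completes. Q0=[] Q1=[P2,P4] Q2=[]
t=36-39: P2@Q1 runs 3, rem=0, completes. Q0=[] Q1=[P4] Q2=[]
t=39-41: P4@Q1 runs 2, rem=0, completes. Q0=[] Q1=[] Q2=[]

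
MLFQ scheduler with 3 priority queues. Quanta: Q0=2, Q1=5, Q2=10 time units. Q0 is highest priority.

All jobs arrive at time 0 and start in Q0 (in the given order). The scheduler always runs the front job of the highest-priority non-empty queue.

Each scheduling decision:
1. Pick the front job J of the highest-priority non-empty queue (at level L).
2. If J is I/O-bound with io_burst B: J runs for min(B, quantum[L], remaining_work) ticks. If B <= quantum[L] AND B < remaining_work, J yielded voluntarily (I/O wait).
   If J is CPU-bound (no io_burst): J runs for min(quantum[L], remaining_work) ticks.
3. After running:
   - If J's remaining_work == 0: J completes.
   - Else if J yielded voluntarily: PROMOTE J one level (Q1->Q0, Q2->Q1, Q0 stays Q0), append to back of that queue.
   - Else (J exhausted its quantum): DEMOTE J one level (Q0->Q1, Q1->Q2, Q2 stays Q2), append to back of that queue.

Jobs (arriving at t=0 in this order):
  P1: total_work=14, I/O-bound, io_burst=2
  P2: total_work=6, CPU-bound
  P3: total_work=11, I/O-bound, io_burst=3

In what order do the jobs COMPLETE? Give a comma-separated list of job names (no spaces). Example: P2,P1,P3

t=0-2: P1@Q0 runs 2, rem=12, I/O yield, promote→Q0. Q0=[P2,P3,P1] Q1=[] Q2=[]
t=2-4: P2@Q0 runs 2, rem=4, quantum used, demote→Q1. Q0=[P3,P1] Q1=[P2] Q2=[]
t=4-6: P3@Q0 runs 2, rem=9, quantum used, demote→Q1. Q0=[P1] Q1=[P2,P3] Q2=[]
t=6-8: P1@Q0 runs 2, rem=10, I/O yield, promote→Q0. Q0=[P1] Q1=[P2,P3] Q2=[]
t=8-10: P1@Q0 runs 2, rem=8, I/O yield, promote→Q0. Q0=[P1] Q1=[P2,P3] Q2=[]
t=10-12: P1@Q0 runs 2, rem=6, I/O yield, promote→Q0. Q0=[P1] Q1=[P2,P3] Q2=[]
t=12-14: P1@Q0 runs 2, rem=4, I/O yield, promote→Q0. Q0=[P1] Q1=[P2,P3] Q2=[]
t=14-16: P1@Q0 runs 2, rem=2, I/O yield, promote→Q0. Q0=[P1] Q1=[P2,P3] Q2=[]
t=16-18: P1@Q0 runs 2, rem=0, completes. Q0=[] Q1=[P2,P3] Q2=[]
t=18-22: P2@Q1 runs 4, rem=0, completes. Q0=[] Q1=[P3] Q2=[]
t=22-25: P3@Q1 runs 3, rem=6, I/O yield, promote→Q0. Q0=[P3] Q1=[] Q2=[]
t=25-27: P3@Q0 runs 2, rem=4, quantum used, demote→Q1. Q0=[] Q1=[P3] Q2=[]
t=27-30: P3@Q1 runs 3, rem=1, I/O yield, promote→Q0. Q0=[P3] Q1=[] Q2=[]
t=30-31: P3@Q0 runs 1, rem=0, completes. Q0=[] Q1=[] Q2=[]

Answer: P1,P2,P3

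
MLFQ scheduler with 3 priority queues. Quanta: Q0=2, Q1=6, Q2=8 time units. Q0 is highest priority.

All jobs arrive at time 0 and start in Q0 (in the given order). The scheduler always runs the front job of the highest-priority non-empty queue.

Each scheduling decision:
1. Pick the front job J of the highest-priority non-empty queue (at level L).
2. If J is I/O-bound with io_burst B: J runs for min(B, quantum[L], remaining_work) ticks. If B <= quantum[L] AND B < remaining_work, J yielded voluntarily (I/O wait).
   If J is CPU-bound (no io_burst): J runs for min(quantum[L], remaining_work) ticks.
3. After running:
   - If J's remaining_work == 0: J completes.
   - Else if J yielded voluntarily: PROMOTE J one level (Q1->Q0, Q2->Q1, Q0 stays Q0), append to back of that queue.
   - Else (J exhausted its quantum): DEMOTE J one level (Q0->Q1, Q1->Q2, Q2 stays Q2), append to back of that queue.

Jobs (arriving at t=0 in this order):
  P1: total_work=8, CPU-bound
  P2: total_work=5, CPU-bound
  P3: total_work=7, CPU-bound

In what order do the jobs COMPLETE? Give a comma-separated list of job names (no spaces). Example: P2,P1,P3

Answer: P1,P2,P3

Derivation:
t=0-2: P1@Q0 runs 2, rem=6, quantum used, demote→Q1. Q0=[P2,P3] Q1=[P1] Q2=[]
t=2-4: P2@Q0 runs 2, rem=3, quantum used, demote→Q1. Q0=[P3] Q1=[P1,P2] Q2=[]
t=4-6: P3@Q0 runs 2, rem=5, quantum used, demote→Q1. Q0=[] Q1=[P1,P2,P3] Q2=[]
t=6-12: P1@Q1 runs 6, rem=0, completes. Q0=[] Q1=[P2,P3] Q2=[]
t=12-15: P2@Q1 runs 3, rem=0, completes. Q0=[] Q1=[P3] Q2=[]
t=15-20: P3@Q1 runs 5, rem=0, completes. Q0=[] Q1=[] Q2=[]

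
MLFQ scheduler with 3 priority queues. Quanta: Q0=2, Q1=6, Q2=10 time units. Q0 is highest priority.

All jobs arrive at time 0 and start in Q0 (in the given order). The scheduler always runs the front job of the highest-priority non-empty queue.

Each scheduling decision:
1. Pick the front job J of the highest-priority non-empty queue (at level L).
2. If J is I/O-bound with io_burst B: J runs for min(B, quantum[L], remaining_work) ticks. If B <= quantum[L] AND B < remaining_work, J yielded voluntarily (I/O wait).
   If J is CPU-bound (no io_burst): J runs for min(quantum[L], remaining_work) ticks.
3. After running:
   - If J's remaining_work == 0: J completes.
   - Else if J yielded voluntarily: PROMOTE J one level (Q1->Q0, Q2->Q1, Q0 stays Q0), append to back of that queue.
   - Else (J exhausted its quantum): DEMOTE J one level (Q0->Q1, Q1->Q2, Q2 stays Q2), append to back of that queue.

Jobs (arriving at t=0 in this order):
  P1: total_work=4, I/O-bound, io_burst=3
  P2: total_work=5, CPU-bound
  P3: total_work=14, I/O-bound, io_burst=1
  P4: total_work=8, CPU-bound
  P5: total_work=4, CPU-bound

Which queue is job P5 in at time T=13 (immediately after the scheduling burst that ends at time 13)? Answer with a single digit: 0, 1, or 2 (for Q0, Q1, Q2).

t=0-2: P1@Q0 runs 2, rem=2, quantum used, demote→Q1. Q0=[P2,P3,P4,P5] Q1=[P1] Q2=[]
t=2-4: P2@Q0 runs 2, rem=3, quantum used, demote→Q1. Q0=[P3,P4,P5] Q1=[P1,P2] Q2=[]
t=4-5: P3@Q0 runs 1, rem=13, I/O yield, promote→Q0. Q0=[P4,P5,P3] Q1=[P1,P2] Q2=[]
t=5-7: P4@Q0 runs 2, rem=6, quantum used, demote→Q1. Q0=[P5,P3] Q1=[P1,P2,P4] Q2=[]
t=7-9: P5@Q0 runs 2, rem=2, quantum used, demote→Q1. Q0=[P3] Q1=[P1,P2,P4,P5] Q2=[]
t=9-10: P3@Q0 runs 1, rem=12, I/O yield, promote→Q0. Q0=[P3] Q1=[P1,P2,P4,P5] Q2=[]
t=10-11: P3@Q0 runs 1, rem=11, I/O yield, promote→Q0. Q0=[P3] Q1=[P1,P2,P4,P5] Q2=[]
t=11-12: P3@Q0 runs 1, rem=10, I/O yield, promote→Q0. Q0=[P3] Q1=[P1,P2,P4,P5] Q2=[]
t=12-13: P3@Q0 runs 1, rem=9, I/O yield, promote→Q0. Q0=[P3] Q1=[P1,P2,P4,P5] Q2=[]
t=13-14: P3@Q0 runs 1, rem=8, I/O yield, promote→Q0. Q0=[P3] Q1=[P1,P2,P4,P5] Q2=[]
t=14-15: P3@Q0 runs 1, rem=7, I/O yield, promote→Q0. Q0=[P3] Q1=[P1,P2,P4,P5] Q2=[]
t=15-16: P3@Q0 runs 1, rem=6, I/O yield, promote→Q0. Q0=[P3] Q1=[P1,P2,P4,P5] Q2=[]
t=16-17: P3@Q0 runs 1, rem=5, I/O yield, promote→Q0. Q0=[P3] Q1=[P1,P2,P4,P5] Q2=[]
t=17-18: P3@Q0 runs 1, rem=4, I/O yield, promote→Q0. Q0=[P3] Q1=[P1,P2,P4,P5] Q2=[]
t=18-19: P3@Q0 runs 1, rem=3, I/O yield, promote→Q0. Q0=[P3] Q1=[P1,P2,P4,P5] Q2=[]
t=19-20: P3@Q0 runs 1, rem=2, I/O yield, promote→Q0. Q0=[P3] Q1=[P1,P2,P4,P5] Q2=[]
t=20-21: P3@Q0 runs 1, rem=1, I/O yield, promote→Q0. Q0=[P3] Q1=[P1,P2,P4,P5] Q2=[]
t=21-22: P3@Q0 runs 1, rem=0, completes. Q0=[] Q1=[P1,P2,P4,P5] Q2=[]
t=22-24: P1@Q1 runs 2, rem=0, completes. Q0=[] Q1=[P2,P4,P5] Q2=[]
t=24-27: P2@Q1 runs 3, rem=0, completes. Q0=[] Q1=[P4,P5] Q2=[]
t=27-33: P4@Q1 runs 6, rem=0, completes. Q0=[] Q1=[P5] Q2=[]
t=33-35: P5@Q1 runs 2, rem=0, completes. Q0=[] Q1=[] Q2=[]

Answer: 1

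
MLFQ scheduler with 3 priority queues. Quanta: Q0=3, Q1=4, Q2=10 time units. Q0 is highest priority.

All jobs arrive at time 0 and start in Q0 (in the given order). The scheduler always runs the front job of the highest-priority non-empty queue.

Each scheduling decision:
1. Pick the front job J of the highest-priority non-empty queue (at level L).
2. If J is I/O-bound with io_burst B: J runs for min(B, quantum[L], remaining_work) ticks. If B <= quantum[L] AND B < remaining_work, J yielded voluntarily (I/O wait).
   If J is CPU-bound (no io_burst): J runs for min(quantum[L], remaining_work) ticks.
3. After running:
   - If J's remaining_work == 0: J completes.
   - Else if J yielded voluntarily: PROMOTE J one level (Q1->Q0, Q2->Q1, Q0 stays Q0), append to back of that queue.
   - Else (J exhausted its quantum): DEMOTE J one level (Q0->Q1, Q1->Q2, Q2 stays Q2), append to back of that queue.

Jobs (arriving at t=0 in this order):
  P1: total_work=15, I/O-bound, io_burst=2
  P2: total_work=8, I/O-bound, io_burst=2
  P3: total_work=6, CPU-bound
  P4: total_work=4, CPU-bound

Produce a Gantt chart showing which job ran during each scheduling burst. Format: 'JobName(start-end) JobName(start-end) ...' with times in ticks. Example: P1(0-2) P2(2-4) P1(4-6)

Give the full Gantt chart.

t=0-2: P1@Q0 runs 2, rem=13, I/O yield, promote→Q0. Q0=[P2,P3,P4,P1] Q1=[] Q2=[]
t=2-4: P2@Q0 runs 2, rem=6, I/O yield, promote→Q0. Q0=[P3,P4,P1,P2] Q1=[] Q2=[]
t=4-7: P3@Q0 runs 3, rem=3, quantum used, demote→Q1. Q0=[P4,P1,P2] Q1=[P3] Q2=[]
t=7-10: P4@Q0 runs 3, rem=1, quantum used, demote→Q1. Q0=[P1,P2] Q1=[P3,P4] Q2=[]
t=10-12: P1@Q0 runs 2, rem=11, I/O yield, promote→Q0. Q0=[P2,P1] Q1=[P3,P4] Q2=[]
t=12-14: P2@Q0 runs 2, rem=4, I/O yield, promote→Q0. Q0=[P1,P2] Q1=[P3,P4] Q2=[]
t=14-16: P1@Q0 runs 2, rem=9, I/O yield, promote→Q0. Q0=[P2,P1] Q1=[P3,P4] Q2=[]
t=16-18: P2@Q0 runs 2, rem=2, I/O yield, promote→Q0. Q0=[P1,P2] Q1=[P3,P4] Q2=[]
t=18-20: P1@Q0 runs 2, rem=7, I/O yield, promote→Q0. Q0=[P2,P1] Q1=[P3,P4] Q2=[]
t=20-22: P2@Q0 runs 2, rem=0, completes. Q0=[P1] Q1=[P3,P4] Q2=[]
t=22-24: P1@Q0 runs 2, rem=5, I/O yield, promote→Q0. Q0=[P1] Q1=[P3,P4] Q2=[]
t=24-26: P1@Q0 runs 2, rem=3, I/O yield, promote→Q0. Q0=[P1] Q1=[P3,P4] Q2=[]
t=26-28: P1@Q0 runs 2, rem=1, I/O yield, promote→Q0. Q0=[P1] Q1=[P3,P4] Q2=[]
t=28-29: P1@Q0 runs 1, rem=0, completes. Q0=[] Q1=[P3,P4] Q2=[]
t=29-32: P3@Q1 runs 3, rem=0, completes. Q0=[] Q1=[P4] Q2=[]
t=32-33: P4@Q1 runs 1, rem=0, completes. Q0=[] Q1=[] Q2=[]

Answer: P1(0-2) P2(2-4) P3(4-7) P4(7-10) P1(10-12) P2(12-14) P1(14-16) P2(16-18) P1(18-20) P2(20-22) P1(22-24) P1(24-26) P1(26-28) P1(28-29) P3(29-32) P4(32-33)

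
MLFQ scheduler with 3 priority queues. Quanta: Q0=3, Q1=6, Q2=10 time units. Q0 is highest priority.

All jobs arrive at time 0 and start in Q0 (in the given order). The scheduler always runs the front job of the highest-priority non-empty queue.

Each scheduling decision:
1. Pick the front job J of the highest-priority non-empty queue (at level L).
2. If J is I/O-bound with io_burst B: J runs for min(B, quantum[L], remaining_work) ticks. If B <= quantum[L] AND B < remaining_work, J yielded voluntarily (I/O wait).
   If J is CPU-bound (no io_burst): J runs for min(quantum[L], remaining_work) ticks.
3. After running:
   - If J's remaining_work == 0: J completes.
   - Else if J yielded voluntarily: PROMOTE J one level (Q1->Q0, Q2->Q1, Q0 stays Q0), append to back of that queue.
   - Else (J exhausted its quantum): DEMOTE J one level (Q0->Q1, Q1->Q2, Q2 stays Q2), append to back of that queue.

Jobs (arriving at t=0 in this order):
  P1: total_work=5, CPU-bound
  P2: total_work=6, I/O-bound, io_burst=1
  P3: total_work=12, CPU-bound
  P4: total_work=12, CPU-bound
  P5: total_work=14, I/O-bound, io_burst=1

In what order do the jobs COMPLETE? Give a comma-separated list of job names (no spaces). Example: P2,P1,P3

Answer: P2,P5,P1,P3,P4

Derivation:
t=0-3: P1@Q0 runs 3, rem=2, quantum used, demote→Q1. Q0=[P2,P3,P4,P5] Q1=[P1] Q2=[]
t=3-4: P2@Q0 runs 1, rem=5, I/O yield, promote→Q0. Q0=[P3,P4,P5,P2] Q1=[P1] Q2=[]
t=4-7: P3@Q0 runs 3, rem=9, quantum used, demote→Q1. Q0=[P4,P5,P2] Q1=[P1,P3] Q2=[]
t=7-10: P4@Q0 runs 3, rem=9, quantum used, demote→Q1. Q0=[P5,P2] Q1=[P1,P3,P4] Q2=[]
t=10-11: P5@Q0 runs 1, rem=13, I/O yield, promote→Q0. Q0=[P2,P5] Q1=[P1,P3,P4] Q2=[]
t=11-12: P2@Q0 runs 1, rem=4, I/O yield, promote→Q0. Q0=[P5,P2] Q1=[P1,P3,P4] Q2=[]
t=12-13: P5@Q0 runs 1, rem=12, I/O yield, promote→Q0. Q0=[P2,P5] Q1=[P1,P3,P4] Q2=[]
t=13-14: P2@Q0 runs 1, rem=3, I/O yield, promote→Q0. Q0=[P5,P2] Q1=[P1,P3,P4] Q2=[]
t=14-15: P5@Q0 runs 1, rem=11, I/O yield, promote→Q0. Q0=[P2,P5] Q1=[P1,P3,P4] Q2=[]
t=15-16: P2@Q0 runs 1, rem=2, I/O yield, promote→Q0. Q0=[P5,P2] Q1=[P1,P3,P4] Q2=[]
t=16-17: P5@Q0 runs 1, rem=10, I/O yield, promote→Q0. Q0=[P2,P5] Q1=[P1,P3,P4] Q2=[]
t=17-18: P2@Q0 runs 1, rem=1, I/O yield, promote→Q0. Q0=[P5,P2] Q1=[P1,P3,P4] Q2=[]
t=18-19: P5@Q0 runs 1, rem=9, I/O yield, promote→Q0. Q0=[P2,P5] Q1=[P1,P3,P4] Q2=[]
t=19-20: P2@Q0 runs 1, rem=0, completes. Q0=[P5] Q1=[P1,P3,P4] Q2=[]
t=20-21: P5@Q0 runs 1, rem=8, I/O yield, promote→Q0. Q0=[P5] Q1=[P1,P3,P4] Q2=[]
t=21-22: P5@Q0 runs 1, rem=7, I/O yield, promote→Q0. Q0=[P5] Q1=[P1,P3,P4] Q2=[]
t=22-23: P5@Q0 runs 1, rem=6, I/O yield, promote→Q0. Q0=[P5] Q1=[P1,P3,P4] Q2=[]
t=23-24: P5@Q0 runs 1, rem=5, I/O yield, promote→Q0. Q0=[P5] Q1=[P1,P3,P4] Q2=[]
t=24-25: P5@Q0 runs 1, rem=4, I/O yield, promote→Q0. Q0=[P5] Q1=[P1,P3,P4] Q2=[]
t=25-26: P5@Q0 runs 1, rem=3, I/O yield, promote→Q0. Q0=[P5] Q1=[P1,P3,P4] Q2=[]
t=26-27: P5@Q0 runs 1, rem=2, I/O yield, promote→Q0. Q0=[P5] Q1=[P1,P3,P4] Q2=[]
t=27-28: P5@Q0 runs 1, rem=1, I/O yield, promote→Q0. Q0=[P5] Q1=[P1,P3,P4] Q2=[]
t=28-29: P5@Q0 runs 1, rem=0, completes. Q0=[] Q1=[P1,P3,P4] Q2=[]
t=29-31: P1@Q1 runs 2, rem=0, completes. Q0=[] Q1=[P3,P4] Q2=[]
t=31-37: P3@Q1 runs 6, rem=3, quantum used, demote→Q2. Q0=[] Q1=[P4] Q2=[P3]
t=37-43: P4@Q1 runs 6, rem=3, quantum used, demote→Q2. Q0=[] Q1=[] Q2=[P3,P4]
t=43-46: P3@Q2 runs 3, rem=0, completes. Q0=[] Q1=[] Q2=[P4]
t=46-49: P4@Q2 runs 3, rem=0, completes. Q0=[] Q1=[] Q2=[]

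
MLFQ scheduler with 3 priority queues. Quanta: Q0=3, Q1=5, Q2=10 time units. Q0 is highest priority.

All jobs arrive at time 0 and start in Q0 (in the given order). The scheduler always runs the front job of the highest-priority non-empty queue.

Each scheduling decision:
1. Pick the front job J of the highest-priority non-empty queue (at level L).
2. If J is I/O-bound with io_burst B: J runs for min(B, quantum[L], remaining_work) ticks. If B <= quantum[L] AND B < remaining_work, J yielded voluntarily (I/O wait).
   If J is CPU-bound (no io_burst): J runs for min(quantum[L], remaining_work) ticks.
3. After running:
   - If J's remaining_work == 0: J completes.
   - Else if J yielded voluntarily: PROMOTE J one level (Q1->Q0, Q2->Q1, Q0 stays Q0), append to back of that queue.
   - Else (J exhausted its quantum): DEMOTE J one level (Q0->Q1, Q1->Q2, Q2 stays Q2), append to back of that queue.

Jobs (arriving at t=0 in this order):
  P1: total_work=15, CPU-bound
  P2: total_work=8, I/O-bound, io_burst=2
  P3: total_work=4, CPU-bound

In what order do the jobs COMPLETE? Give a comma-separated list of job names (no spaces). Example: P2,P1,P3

t=0-3: P1@Q0 runs 3, rem=12, quantum used, demote→Q1. Q0=[P2,P3] Q1=[P1] Q2=[]
t=3-5: P2@Q0 runs 2, rem=6, I/O yield, promote→Q0. Q0=[P3,P2] Q1=[P1] Q2=[]
t=5-8: P3@Q0 runs 3, rem=1, quantum used, demote→Q1. Q0=[P2] Q1=[P1,P3] Q2=[]
t=8-10: P2@Q0 runs 2, rem=4, I/O yield, promote→Q0. Q0=[P2] Q1=[P1,P3] Q2=[]
t=10-12: P2@Q0 runs 2, rem=2, I/O yield, promote→Q0. Q0=[P2] Q1=[P1,P3] Q2=[]
t=12-14: P2@Q0 runs 2, rem=0, completes. Q0=[] Q1=[P1,P3] Q2=[]
t=14-19: P1@Q1 runs 5, rem=7, quantum used, demote→Q2. Q0=[] Q1=[P3] Q2=[P1]
t=19-20: P3@Q1 runs 1, rem=0, completes. Q0=[] Q1=[] Q2=[P1]
t=20-27: P1@Q2 runs 7, rem=0, completes. Q0=[] Q1=[] Q2=[]

Answer: P2,P3,P1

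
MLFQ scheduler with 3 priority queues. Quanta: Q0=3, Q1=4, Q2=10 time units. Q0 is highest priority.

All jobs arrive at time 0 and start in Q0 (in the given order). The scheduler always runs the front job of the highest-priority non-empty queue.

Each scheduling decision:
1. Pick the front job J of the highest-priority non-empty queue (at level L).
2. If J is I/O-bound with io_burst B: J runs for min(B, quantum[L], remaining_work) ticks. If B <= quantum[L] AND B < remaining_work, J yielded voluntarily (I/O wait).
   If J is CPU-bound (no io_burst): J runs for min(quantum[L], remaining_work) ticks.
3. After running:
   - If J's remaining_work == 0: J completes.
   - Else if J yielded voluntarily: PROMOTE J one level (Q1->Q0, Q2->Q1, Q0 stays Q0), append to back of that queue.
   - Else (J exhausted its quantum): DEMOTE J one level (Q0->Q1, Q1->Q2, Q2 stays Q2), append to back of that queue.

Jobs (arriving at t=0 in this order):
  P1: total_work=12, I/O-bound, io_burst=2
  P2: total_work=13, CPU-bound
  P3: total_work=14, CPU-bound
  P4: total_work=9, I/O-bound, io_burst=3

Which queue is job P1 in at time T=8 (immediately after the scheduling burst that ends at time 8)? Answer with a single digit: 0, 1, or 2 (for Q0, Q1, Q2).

t=0-2: P1@Q0 runs 2, rem=10, I/O yield, promote→Q0. Q0=[P2,P3,P4,P1] Q1=[] Q2=[]
t=2-5: P2@Q0 runs 3, rem=10, quantum used, demote→Q1. Q0=[P3,P4,P1] Q1=[P2] Q2=[]
t=5-8: P3@Q0 runs 3, rem=11, quantum used, demote→Q1. Q0=[P4,P1] Q1=[P2,P3] Q2=[]
t=8-11: P4@Q0 runs 3, rem=6, I/O yield, promote→Q0. Q0=[P1,P4] Q1=[P2,P3] Q2=[]
t=11-13: P1@Q0 runs 2, rem=8, I/O yield, promote→Q0. Q0=[P4,P1] Q1=[P2,P3] Q2=[]
t=13-16: P4@Q0 runs 3, rem=3, I/O yield, promote→Q0. Q0=[P1,P4] Q1=[P2,P3] Q2=[]
t=16-18: P1@Q0 runs 2, rem=6, I/O yield, promote→Q0. Q0=[P4,P1] Q1=[P2,P3] Q2=[]
t=18-21: P4@Q0 runs 3, rem=0, completes. Q0=[P1] Q1=[P2,P3] Q2=[]
t=21-23: P1@Q0 runs 2, rem=4, I/O yield, promote→Q0. Q0=[P1] Q1=[P2,P3] Q2=[]
t=23-25: P1@Q0 runs 2, rem=2, I/O yield, promote→Q0. Q0=[P1] Q1=[P2,P3] Q2=[]
t=25-27: P1@Q0 runs 2, rem=0, completes. Q0=[] Q1=[P2,P3] Q2=[]
t=27-31: P2@Q1 runs 4, rem=6, quantum used, demote→Q2. Q0=[] Q1=[P3] Q2=[P2]
t=31-35: P3@Q1 runs 4, rem=7, quantum used, demote→Q2. Q0=[] Q1=[] Q2=[P2,P3]
t=35-41: P2@Q2 runs 6, rem=0, completes. Q0=[] Q1=[] Q2=[P3]
t=41-48: P3@Q2 runs 7, rem=0, completes. Q0=[] Q1=[] Q2=[]

Answer: 0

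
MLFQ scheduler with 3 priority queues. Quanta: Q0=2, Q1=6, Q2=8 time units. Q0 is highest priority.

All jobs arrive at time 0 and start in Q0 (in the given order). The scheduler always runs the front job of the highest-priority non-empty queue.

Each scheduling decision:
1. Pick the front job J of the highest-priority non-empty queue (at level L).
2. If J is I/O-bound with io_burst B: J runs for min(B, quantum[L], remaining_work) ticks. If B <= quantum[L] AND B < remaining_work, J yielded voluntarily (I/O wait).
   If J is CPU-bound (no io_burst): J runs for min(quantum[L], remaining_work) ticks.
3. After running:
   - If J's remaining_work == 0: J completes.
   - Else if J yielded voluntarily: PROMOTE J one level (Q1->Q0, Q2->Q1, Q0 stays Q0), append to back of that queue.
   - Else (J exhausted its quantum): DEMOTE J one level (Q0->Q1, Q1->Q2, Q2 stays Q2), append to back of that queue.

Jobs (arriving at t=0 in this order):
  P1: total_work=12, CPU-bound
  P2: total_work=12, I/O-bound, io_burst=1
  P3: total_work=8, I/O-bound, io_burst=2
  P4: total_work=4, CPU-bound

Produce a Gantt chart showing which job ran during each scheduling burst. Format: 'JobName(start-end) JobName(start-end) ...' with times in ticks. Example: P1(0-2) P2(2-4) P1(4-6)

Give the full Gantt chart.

Answer: P1(0-2) P2(2-3) P3(3-5) P4(5-7) P2(7-8) P3(8-10) P2(10-11) P3(11-13) P2(13-14) P3(14-16) P2(16-17) P2(17-18) P2(18-19) P2(19-20) P2(20-21) P2(21-22) P2(22-23) P2(23-24) P1(24-30) P4(30-32) P1(32-36)

Derivation:
t=0-2: P1@Q0 runs 2, rem=10, quantum used, demote→Q1. Q0=[P2,P3,P4] Q1=[P1] Q2=[]
t=2-3: P2@Q0 runs 1, rem=11, I/O yield, promote→Q0. Q0=[P3,P4,P2] Q1=[P1] Q2=[]
t=3-5: P3@Q0 runs 2, rem=6, I/O yield, promote→Q0. Q0=[P4,P2,P3] Q1=[P1] Q2=[]
t=5-7: P4@Q0 runs 2, rem=2, quantum used, demote→Q1. Q0=[P2,P3] Q1=[P1,P4] Q2=[]
t=7-8: P2@Q0 runs 1, rem=10, I/O yield, promote→Q0. Q0=[P3,P2] Q1=[P1,P4] Q2=[]
t=8-10: P3@Q0 runs 2, rem=4, I/O yield, promote→Q0. Q0=[P2,P3] Q1=[P1,P4] Q2=[]
t=10-11: P2@Q0 runs 1, rem=9, I/O yield, promote→Q0. Q0=[P3,P2] Q1=[P1,P4] Q2=[]
t=11-13: P3@Q0 runs 2, rem=2, I/O yield, promote→Q0. Q0=[P2,P3] Q1=[P1,P4] Q2=[]
t=13-14: P2@Q0 runs 1, rem=8, I/O yield, promote→Q0. Q0=[P3,P2] Q1=[P1,P4] Q2=[]
t=14-16: P3@Q0 runs 2, rem=0, completes. Q0=[P2] Q1=[P1,P4] Q2=[]
t=16-17: P2@Q0 runs 1, rem=7, I/O yield, promote→Q0. Q0=[P2] Q1=[P1,P4] Q2=[]
t=17-18: P2@Q0 runs 1, rem=6, I/O yield, promote→Q0. Q0=[P2] Q1=[P1,P4] Q2=[]
t=18-19: P2@Q0 runs 1, rem=5, I/O yield, promote→Q0. Q0=[P2] Q1=[P1,P4] Q2=[]
t=19-20: P2@Q0 runs 1, rem=4, I/O yield, promote→Q0. Q0=[P2] Q1=[P1,P4] Q2=[]
t=20-21: P2@Q0 runs 1, rem=3, I/O yield, promote→Q0. Q0=[P2] Q1=[P1,P4] Q2=[]
t=21-22: P2@Q0 runs 1, rem=2, I/O yield, promote→Q0. Q0=[P2] Q1=[P1,P4] Q2=[]
t=22-23: P2@Q0 runs 1, rem=1, I/O yield, promote→Q0. Q0=[P2] Q1=[P1,P4] Q2=[]
t=23-24: P2@Q0 runs 1, rem=0, completes. Q0=[] Q1=[P1,P4] Q2=[]
t=24-30: P1@Q1 runs 6, rem=4, quantum used, demote→Q2. Q0=[] Q1=[P4] Q2=[P1]
t=30-32: P4@Q1 runs 2, rem=0, completes. Q0=[] Q1=[] Q2=[P1]
t=32-36: P1@Q2 runs 4, rem=0, completes. Q0=[] Q1=[] Q2=[]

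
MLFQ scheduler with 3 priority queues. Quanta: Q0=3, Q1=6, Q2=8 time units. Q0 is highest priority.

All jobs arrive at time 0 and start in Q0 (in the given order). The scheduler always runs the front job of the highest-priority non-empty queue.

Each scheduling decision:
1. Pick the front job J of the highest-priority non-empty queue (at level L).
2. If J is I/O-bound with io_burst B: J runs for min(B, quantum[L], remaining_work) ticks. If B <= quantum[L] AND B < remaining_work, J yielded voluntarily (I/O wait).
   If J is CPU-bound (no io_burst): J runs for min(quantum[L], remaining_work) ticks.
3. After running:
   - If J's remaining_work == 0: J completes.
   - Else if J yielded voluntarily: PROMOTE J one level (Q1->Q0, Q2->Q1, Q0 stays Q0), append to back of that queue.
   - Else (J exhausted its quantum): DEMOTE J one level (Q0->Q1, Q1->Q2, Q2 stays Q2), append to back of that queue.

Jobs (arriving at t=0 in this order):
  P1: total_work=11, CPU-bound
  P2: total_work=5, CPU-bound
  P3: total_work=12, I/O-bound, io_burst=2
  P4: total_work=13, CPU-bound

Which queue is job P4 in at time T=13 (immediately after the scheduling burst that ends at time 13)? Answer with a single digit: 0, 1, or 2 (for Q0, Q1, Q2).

t=0-3: P1@Q0 runs 3, rem=8, quantum used, demote→Q1. Q0=[P2,P3,P4] Q1=[P1] Q2=[]
t=3-6: P2@Q0 runs 3, rem=2, quantum used, demote→Q1. Q0=[P3,P4] Q1=[P1,P2] Q2=[]
t=6-8: P3@Q0 runs 2, rem=10, I/O yield, promote→Q0. Q0=[P4,P3] Q1=[P1,P2] Q2=[]
t=8-11: P4@Q0 runs 3, rem=10, quantum used, demote→Q1. Q0=[P3] Q1=[P1,P2,P4] Q2=[]
t=11-13: P3@Q0 runs 2, rem=8, I/O yield, promote→Q0. Q0=[P3] Q1=[P1,P2,P4] Q2=[]
t=13-15: P3@Q0 runs 2, rem=6, I/O yield, promote→Q0. Q0=[P3] Q1=[P1,P2,P4] Q2=[]
t=15-17: P3@Q0 runs 2, rem=4, I/O yield, promote→Q0. Q0=[P3] Q1=[P1,P2,P4] Q2=[]
t=17-19: P3@Q0 runs 2, rem=2, I/O yield, promote→Q0. Q0=[P3] Q1=[P1,P2,P4] Q2=[]
t=19-21: P3@Q0 runs 2, rem=0, completes. Q0=[] Q1=[P1,P2,P4] Q2=[]
t=21-27: P1@Q1 runs 6, rem=2, quantum used, demote→Q2. Q0=[] Q1=[P2,P4] Q2=[P1]
t=27-29: P2@Q1 runs 2, rem=0, completes. Q0=[] Q1=[P4] Q2=[P1]
t=29-35: P4@Q1 runs 6, rem=4, quantum used, demote→Q2. Q0=[] Q1=[] Q2=[P1,P4]
t=35-37: P1@Q2 runs 2, rem=0, completes. Q0=[] Q1=[] Q2=[P4]
t=37-41: P4@Q2 runs 4, rem=0, completes. Q0=[] Q1=[] Q2=[]

Answer: 1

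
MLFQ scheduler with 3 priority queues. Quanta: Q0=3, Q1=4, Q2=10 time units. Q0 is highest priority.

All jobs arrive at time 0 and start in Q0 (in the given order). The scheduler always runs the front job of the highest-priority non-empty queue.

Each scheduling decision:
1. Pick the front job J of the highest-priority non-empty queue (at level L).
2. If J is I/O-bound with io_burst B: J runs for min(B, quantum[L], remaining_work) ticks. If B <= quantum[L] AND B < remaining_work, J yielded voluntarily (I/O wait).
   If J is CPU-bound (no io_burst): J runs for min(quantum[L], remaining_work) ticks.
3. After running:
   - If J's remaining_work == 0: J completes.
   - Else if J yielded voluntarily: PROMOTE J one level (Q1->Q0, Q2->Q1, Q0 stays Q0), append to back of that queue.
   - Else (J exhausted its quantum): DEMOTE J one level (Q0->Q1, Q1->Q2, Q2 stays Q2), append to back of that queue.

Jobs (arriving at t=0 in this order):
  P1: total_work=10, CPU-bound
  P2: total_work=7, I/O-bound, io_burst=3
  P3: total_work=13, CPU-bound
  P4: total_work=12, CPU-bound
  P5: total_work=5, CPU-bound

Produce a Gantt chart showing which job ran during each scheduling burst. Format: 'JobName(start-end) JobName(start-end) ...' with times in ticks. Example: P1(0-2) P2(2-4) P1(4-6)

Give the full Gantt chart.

t=0-3: P1@Q0 runs 3, rem=7, quantum used, demote→Q1. Q0=[P2,P3,P4,P5] Q1=[P1] Q2=[]
t=3-6: P2@Q0 runs 3, rem=4, I/O yield, promote→Q0. Q0=[P3,P4,P5,P2] Q1=[P1] Q2=[]
t=6-9: P3@Q0 runs 3, rem=10, quantum used, demote→Q1. Q0=[P4,P5,P2] Q1=[P1,P3] Q2=[]
t=9-12: P4@Q0 runs 3, rem=9, quantum used, demote→Q1. Q0=[P5,P2] Q1=[P1,P3,P4] Q2=[]
t=12-15: P5@Q0 runs 3, rem=2, quantum used, demote→Q1. Q0=[P2] Q1=[P1,P3,P4,P5] Q2=[]
t=15-18: P2@Q0 runs 3, rem=1, I/O yield, promote→Q0. Q0=[P2] Q1=[P1,P3,P4,P5] Q2=[]
t=18-19: P2@Q0 runs 1, rem=0, completes. Q0=[] Q1=[P1,P3,P4,P5] Q2=[]
t=19-23: P1@Q1 runs 4, rem=3, quantum used, demote→Q2. Q0=[] Q1=[P3,P4,P5] Q2=[P1]
t=23-27: P3@Q1 runs 4, rem=6, quantum used, demote→Q2. Q0=[] Q1=[P4,P5] Q2=[P1,P3]
t=27-31: P4@Q1 runs 4, rem=5, quantum used, demote→Q2. Q0=[] Q1=[P5] Q2=[P1,P3,P4]
t=31-33: P5@Q1 runs 2, rem=0, completes. Q0=[] Q1=[] Q2=[P1,P3,P4]
t=33-36: P1@Q2 runs 3, rem=0, completes. Q0=[] Q1=[] Q2=[P3,P4]
t=36-42: P3@Q2 runs 6, rem=0, completes. Q0=[] Q1=[] Q2=[P4]
t=42-47: P4@Q2 runs 5, rem=0, completes. Q0=[] Q1=[] Q2=[]

Answer: P1(0-3) P2(3-6) P3(6-9) P4(9-12) P5(12-15) P2(15-18) P2(18-19) P1(19-23) P3(23-27) P4(27-31) P5(31-33) P1(33-36) P3(36-42) P4(42-47)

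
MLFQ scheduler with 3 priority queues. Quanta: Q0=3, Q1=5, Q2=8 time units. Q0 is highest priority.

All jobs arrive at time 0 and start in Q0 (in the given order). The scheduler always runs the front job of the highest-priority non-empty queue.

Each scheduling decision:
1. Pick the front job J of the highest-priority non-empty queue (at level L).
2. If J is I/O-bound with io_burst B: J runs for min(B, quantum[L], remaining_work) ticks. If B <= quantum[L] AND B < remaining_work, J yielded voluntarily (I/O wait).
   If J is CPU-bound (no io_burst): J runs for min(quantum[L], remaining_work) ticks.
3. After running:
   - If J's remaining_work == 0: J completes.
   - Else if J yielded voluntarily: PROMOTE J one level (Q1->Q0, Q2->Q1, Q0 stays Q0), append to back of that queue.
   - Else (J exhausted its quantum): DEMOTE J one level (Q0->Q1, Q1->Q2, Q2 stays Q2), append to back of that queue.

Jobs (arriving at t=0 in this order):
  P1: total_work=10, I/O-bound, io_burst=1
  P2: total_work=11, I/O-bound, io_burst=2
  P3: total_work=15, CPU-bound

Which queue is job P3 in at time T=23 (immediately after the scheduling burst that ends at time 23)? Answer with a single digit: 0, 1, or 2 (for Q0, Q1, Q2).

Answer: 1

Derivation:
t=0-1: P1@Q0 runs 1, rem=9, I/O yield, promote→Q0. Q0=[P2,P3,P1] Q1=[] Q2=[]
t=1-3: P2@Q0 runs 2, rem=9, I/O yield, promote→Q0. Q0=[P3,P1,P2] Q1=[] Q2=[]
t=3-6: P3@Q0 runs 3, rem=12, quantum used, demote→Q1. Q0=[P1,P2] Q1=[P3] Q2=[]
t=6-7: P1@Q0 runs 1, rem=8, I/O yield, promote→Q0. Q0=[P2,P1] Q1=[P3] Q2=[]
t=7-9: P2@Q0 runs 2, rem=7, I/O yield, promote→Q0. Q0=[P1,P2] Q1=[P3] Q2=[]
t=9-10: P1@Q0 runs 1, rem=7, I/O yield, promote→Q0. Q0=[P2,P1] Q1=[P3] Q2=[]
t=10-12: P2@Q0 runs 2, rem=5, I/O yield, promote→Q0. Q0=[P1,P2] Q1=[P3] Q2=[]
t=12-13: P1@Q0 runs 1, rem=6, I/O yield, promote→Q0. Q0=[P2,P1] Q1=[P3] Q2=[]
t=13-15: P2@Q0 runs 2, rem=3, I/O yield, promote→Q0. Q0=[P1,P2] Q1=[P3] Q2=[]
t=15-16: P1@Q0 runs 1, rem=5, I/O yield, promote→Q0. Q0=[P2,P1] Q1=[P3] Q2=[]
t=16-18: P2@Q0 runs 2, rem=1, I/O yield, promote→Q0. Q0=[P1,P2] Q1=[P3] Q2=[]
t=18-19: P1@Q0 runs 1, rem=4, I/O yield, promote→Q0. Q0=[P2,P1] Q1=[P3] Q2=[]
t=19-20: P2@Q0 runs 1, rem=0, completes. Q0=[P1] Q1=[P3] Q2=[]
t=20-21: P1@Q0 runs 1, rem=3, I/O yield, promote→Q0. Q0=[P1] Q1=[P3] Q2=[]
t=21-22: P1@Q0 runs 1, rem=2, I/O yield, promote→Q0. Q0=[P1] Q1=[P3] Q2=[]
t=22-23: P1@Q0 runs 1, rem=1, I/O yield, promote→Q0. Q0=[P1] Q1=[P3] Q2=[]
t=23-24: P1@Q0 runs 1, rem=0, completes. Q0=[] Q1=[P3] Q2=[]
t=24-29: P3@Q1 runs 5, rem=7, quantum used, demote→Q2. Q0=[] Q1=[] Q2=[P3]
t=29-36: P3@Q2 runs 7, rem=0, completes. Q0=[] Q1=[] Q2=[]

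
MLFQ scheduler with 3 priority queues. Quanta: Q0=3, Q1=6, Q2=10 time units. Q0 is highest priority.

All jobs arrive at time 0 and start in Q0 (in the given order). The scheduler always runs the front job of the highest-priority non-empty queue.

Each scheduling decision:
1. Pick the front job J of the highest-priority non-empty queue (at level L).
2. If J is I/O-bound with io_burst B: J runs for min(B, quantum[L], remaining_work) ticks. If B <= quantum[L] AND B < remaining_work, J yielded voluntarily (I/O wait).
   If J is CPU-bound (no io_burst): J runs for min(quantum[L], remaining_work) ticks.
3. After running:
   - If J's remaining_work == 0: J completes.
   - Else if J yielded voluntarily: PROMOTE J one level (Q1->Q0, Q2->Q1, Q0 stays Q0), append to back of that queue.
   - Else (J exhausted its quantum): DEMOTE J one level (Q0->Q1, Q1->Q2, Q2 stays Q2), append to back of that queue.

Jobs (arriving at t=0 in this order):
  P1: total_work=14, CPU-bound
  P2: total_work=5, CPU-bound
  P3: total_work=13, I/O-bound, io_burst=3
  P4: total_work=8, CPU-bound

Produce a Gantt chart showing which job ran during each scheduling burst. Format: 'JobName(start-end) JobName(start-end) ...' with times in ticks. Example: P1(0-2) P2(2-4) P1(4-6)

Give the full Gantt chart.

t=0-3: P1@Q0 runs 3, rem=11, quantum used, demote→Q1. Q0=[P2,P3,P4] Q1=[P1] Q2=[]
t=3-6: P2@Q0 runs 3, rem=2, quantum used, demote→Q1. Q0=[P3,P4] Q1=[P1,P2] Q2=[]
t=6-9: P3@Q0 runs 3, rem=10, I/O yield, promote→Q0. Q0=[P4,P3] Q1=[P1,P2] Q2=[]
t=9-12: P4@Q0 runs 3, rem=5, quantum used, demote→Q1. Q0=[P3] Q1=[P1,P2,P4] Q2=[]
t=12-15: P3@Q0 runs 3, rem=7, I/O yield, promote→Q0. Q0=[P3] Q1=[P1,P2,P4] Q2=[]
t=15-18: P3@Q0 runs 3, rem=4, I/O yield, promote→Q0. Q0=[P3] Q1=[P1,P2,P4] Q2=[]
t=18-21: P3@Q0 runs 3, rem=1, I/O yield, promote→Q0. Q0=[P3] Q1=[P1,P2,P4] Q2=[]
t=21-22: P3@Q0 runs 1, rem=0, completes. Q0=[] Q1=[P1,P2,P4] Q2=[]
t=22-28: P1@Q1 runs 6, rem=5, quantum used, demote→Q2. Q0=[] Q1=[P2,P4] Q2=[P1]
t=28-30: P2@Q1 runs 2, rem=0, completes. Q0=[] Q1=[P4] Q2=[P1]
t=30-35: P4@Q1 runs 5, rem=0, completes. Q0=[] Q1=[] Q2=[P1]
t=35-40: P1@Q2 runs 5, rem=0, completes. Q0=[] Q1=[] Q2=[]

Answer: P1(0-3) P2(3-6) P3(6-9) P4(9-12) P3(12-15) P3(15-18) P3(18-21) P3(21-22) P1(22-28) P2(28-30) P4(30-35) P1(35-40)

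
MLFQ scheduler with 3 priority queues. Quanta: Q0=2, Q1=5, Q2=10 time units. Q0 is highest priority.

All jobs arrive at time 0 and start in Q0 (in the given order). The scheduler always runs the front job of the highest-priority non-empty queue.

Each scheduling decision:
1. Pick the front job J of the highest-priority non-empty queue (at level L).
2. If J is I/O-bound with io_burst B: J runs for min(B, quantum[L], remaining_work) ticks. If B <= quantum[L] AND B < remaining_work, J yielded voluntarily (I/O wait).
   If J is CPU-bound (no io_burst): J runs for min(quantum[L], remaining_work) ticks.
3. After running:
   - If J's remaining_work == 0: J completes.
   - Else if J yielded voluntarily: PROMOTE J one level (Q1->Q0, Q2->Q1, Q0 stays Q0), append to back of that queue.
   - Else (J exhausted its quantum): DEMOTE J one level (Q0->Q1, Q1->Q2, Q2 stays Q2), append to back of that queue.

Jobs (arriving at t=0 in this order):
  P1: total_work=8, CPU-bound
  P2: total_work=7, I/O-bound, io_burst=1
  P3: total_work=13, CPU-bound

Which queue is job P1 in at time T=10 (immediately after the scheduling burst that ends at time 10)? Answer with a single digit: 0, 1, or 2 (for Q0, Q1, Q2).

Answer: 1

Derivation:
t=0-2: P1@Q0 runs 2, rem=6, quantum used, demote→Q1. Q0=[P2,P3] Q1=[P1] Q2=[]
t=2-3: P2@Q0 runs 1, rem=6, I/O yield, promote→Q0. Q0=[P3,P2] Q1=[P1] Q2=[]
t=3-5: P3@Q0 runs 2, rem=11, quantum used, demote→Q1. Q0=[P2] Q1=[P1,P3] Q2=[]
t=5-6: P2@Q0 runs 1, rem=5, I/O yield, promote→Q0. Q0=[P2] Q1=[P1,P3] Q2=[]
t=6-7: P2@Q0 runs 1, rem=4, I/O yield, promote→Q0. Q0=[P2] Q1=[P1,P3] Q2=[]
t=7-8: P2@Q0 runs 1, rem=3, I/O yield, promote→Q0. Q0=[P2] Q1=[P1,P3] Q2=[]
t=8-9: P2@Q0 runs 1, rem=2, I/O yield, promote→Q0. Q0=[P2] Q1=[P1,P3] Q2=[]
t=9-10: P2@Q0 runs 1, rem=1, I/O yield, promote→Q0. Q0=[P2] Q1=[P1,P3] Q2=[]
t=10-11: P2@Q0 runs 1, rem=0, completes. Q0=[] Q1=[P1,P3] Q2=[]
t=11-16: P1@Q1 runs 5, rem=1, quantum used, demote→Q2. Q0=[] Q1=[P3] Q2=[P1]
t=16-21: P3@Q1 runs 5, rem=6, quantum used, demote→Q2. Q0=[] Q1=[] Q2=[P1,P3]
t=21-22: P1@Q2 runs 1, rem=0, completes. Q0=[] Q1=[] Q2=[P3]
t=22-28: P3@Q2 runs 6, rem=0, completes. Q0=[] Q1=[] Q2=[]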